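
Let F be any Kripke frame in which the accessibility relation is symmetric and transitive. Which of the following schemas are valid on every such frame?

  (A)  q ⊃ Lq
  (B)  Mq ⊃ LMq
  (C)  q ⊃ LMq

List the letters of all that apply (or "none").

B, C

A symmetric transitive relation is euclidean (uRv and uRw give vRu by symmetry, then vRw by transitivity).
(A) q ⊃ Lq (equivalent to ◇p→p) corresponds to R being a subset of the identity. Such an R need not be a subset of the identity, so not valid.
(B) Mq ⊃ LMq is axiom 5, which corresponds to the euclidean property. Every such R is euclidean — valid.
(C) axiom B: valid iff R is symmetric. Every such R is symmetric — valid.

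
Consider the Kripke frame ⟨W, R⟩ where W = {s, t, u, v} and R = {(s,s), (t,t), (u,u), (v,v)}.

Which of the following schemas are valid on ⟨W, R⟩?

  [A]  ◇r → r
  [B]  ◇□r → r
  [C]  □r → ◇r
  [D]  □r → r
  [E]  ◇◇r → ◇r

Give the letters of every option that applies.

R is reflexive: each world relates to itself.
R is symmetric: every R-edge is matched by its reverse.
R is transitive: R is closed under composition.
R is serial: every world has an R-successor.
R is a subset of the identity: every R-edge is a self-loop.
(A) ◇r → r is the converse of T; it holds exactly when R ⊆ identity. Here R ⊆ identity — valid.
(B) ◇□r → r is the dual of axiom B; it is valid on a frame exactly when R is symmetric. R is symmetric, so valid.
(C) □r → ◇r is axiom D, which corresponds to seriality. R is serial — valid.
(D) □r → r is axiom T, which corresponds to reflexivity. R is reflexive — valid.
(E) ◇◇r → ◇r (the dual of axiom 4) characterises the transitive frames. R is transitive — valid.

A, B, C, D, E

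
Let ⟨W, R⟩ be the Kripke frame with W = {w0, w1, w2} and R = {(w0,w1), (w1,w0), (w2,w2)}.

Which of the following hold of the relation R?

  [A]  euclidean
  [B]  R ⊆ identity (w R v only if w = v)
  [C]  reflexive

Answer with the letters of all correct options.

none

(A) not euclidean: w0 R w1 and w0 R w1 but not w1 R w1.
(B) not ⊆ identity: w0 R w1 with w0 ≠ w1.
(C) not reflexive: not w0 R w0.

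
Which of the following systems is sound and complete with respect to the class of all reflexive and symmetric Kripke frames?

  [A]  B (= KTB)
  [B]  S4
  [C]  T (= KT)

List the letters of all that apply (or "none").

(A) B (= KTB) is determined by exactly this class.
(B) S4 is determined by the class of reflexive and transitive frames.
(C) T (= KT) is determined by the class of reflexive frames.

A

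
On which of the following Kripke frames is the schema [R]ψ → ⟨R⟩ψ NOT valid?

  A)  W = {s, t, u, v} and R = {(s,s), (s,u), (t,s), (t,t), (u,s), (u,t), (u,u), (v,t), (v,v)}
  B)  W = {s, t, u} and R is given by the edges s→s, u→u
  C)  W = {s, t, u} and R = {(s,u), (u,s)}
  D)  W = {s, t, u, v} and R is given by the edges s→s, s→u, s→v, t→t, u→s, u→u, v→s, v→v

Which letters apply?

The schema [R]ψ → ⟨R⟩ψ is axiom D; it is valid on a frame iff R is serial.
(A) R is serial (every world has an R-successor), so the schema is valid here.
(B) R is not serial (t has no R-successor), so the schema fails here.
(C) R is not serial (t has no R-successor), so the schema fails here.
(D) R is serial (every world has an R-successor), so the schema is valid here.

B, C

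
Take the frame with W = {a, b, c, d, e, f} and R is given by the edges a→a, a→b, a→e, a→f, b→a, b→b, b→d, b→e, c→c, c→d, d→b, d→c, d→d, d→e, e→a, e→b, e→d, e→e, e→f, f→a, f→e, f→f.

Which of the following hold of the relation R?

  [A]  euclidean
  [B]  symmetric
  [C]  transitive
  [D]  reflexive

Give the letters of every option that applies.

(A) not euclidean: a R b and a R f but not b R f.
(B) symmetric: every R-edge is matched by its reverse.
(C) not transitive: a R b and b R d but not a R d.
(D) reflexive: each world relates to itself.

B, D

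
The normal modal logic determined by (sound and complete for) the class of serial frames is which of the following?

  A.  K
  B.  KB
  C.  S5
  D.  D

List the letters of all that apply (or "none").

(A) K is determined by the class of arbitrary frames.
(B) KB is determined by the class of symmetric frames.
(C) S5 is determined by the class of reflexive, symmetric, and transitive frames.
(D) D is determined by exactly this class.

D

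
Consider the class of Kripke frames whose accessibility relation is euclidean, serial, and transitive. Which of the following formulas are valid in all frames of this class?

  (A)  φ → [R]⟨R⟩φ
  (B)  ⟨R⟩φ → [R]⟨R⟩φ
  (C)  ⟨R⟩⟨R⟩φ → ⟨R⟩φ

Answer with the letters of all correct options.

(A) φ → [R]⟨R⟩φ is axiom B; it is valid on a frame exactly when R is symmetric. Such an R need not be symmetric, so not valid.
(B) axiom 5: valid iff R is euclidean. Every such R is euclidean — valid.
(C) ⟨R⟩⟨R⟩φ → ⟨R⟩φ is the dual of axiom 4, which corresponds to transitivity. Every such R is transitive — valid.

B, C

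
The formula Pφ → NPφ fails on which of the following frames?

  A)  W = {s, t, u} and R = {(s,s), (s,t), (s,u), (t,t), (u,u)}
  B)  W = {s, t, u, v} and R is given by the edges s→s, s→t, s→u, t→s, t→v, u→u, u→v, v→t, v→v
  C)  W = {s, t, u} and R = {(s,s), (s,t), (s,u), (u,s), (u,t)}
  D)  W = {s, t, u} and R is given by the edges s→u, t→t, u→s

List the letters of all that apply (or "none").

A, B, C, D

The schema Pφ → NPφ is axiom 5; it is valid on a frame iff R is euclidean.
(A) R is not euclidean (s R t and s R s but not t R s), so the schema fails here.
(B) R is not euclidean (s R t and s R u but not t R u), so the schema fails here.
(C) R is not euclidean (s R t and s R s but not t R s), so the schema fails here.
(D) R is not euclidean (s R u and s R u but not u R u), so the schema fails here.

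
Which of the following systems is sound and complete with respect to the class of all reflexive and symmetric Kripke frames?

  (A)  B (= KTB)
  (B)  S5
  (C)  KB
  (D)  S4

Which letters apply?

(A) B (= KTB) is determined by exactly this class.
(B) S5 is determined by the class of reflexive, symmetric, and transitive frames.
(C) KB is determined by the class of symmetric frames.
(D) S4 is determined by the class of reflexive and transitive frames.

A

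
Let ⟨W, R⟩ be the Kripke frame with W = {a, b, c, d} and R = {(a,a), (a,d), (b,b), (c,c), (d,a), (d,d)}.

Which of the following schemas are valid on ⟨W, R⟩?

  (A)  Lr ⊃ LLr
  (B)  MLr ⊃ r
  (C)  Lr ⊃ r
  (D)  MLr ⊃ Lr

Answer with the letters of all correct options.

A, B, C, D

R is reflexive: each world relates to itself.
R is symmetric: every R-edge is matched by its reverse.
R is transitive: R is closed under composition.
R is euclidean: any two R-successors of the same world are R-related.
(A) axiom 4: valid iff R is transitive. R is transitive — valid.
(B) MLr ⊃ r is the dual of axiom B; it is valid on a frame exactly when R is symmetric. R is symmetric, so valid.
(C) axiom T: valid iff R is reflexive. R is reflexive — valid.
(D) MLr ⊃ Lr (the dual of axiom 5) characterises the euclidean frames. R is euclidean — valid.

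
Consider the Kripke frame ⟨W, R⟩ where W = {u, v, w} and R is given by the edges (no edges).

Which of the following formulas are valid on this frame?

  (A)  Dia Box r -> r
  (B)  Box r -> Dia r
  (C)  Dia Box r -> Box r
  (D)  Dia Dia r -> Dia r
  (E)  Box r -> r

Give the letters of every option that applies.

R is not reflexive: not u R u.
R is symmetric: every R-edge is matched by its reverse.
R is transitive: R is closed under composition.
R is euclidean: any two R-successors of the same world are R-related.
R is not serial: u has no R-successor.
(A) Dia Box r -> r (the dual of axiom B) characterises the symmetric frames. R is symmetric — valid.
(B) axiom D: valid iff R is serial. R is not serial — not valid.
(C) Dia Box r -> Box r is the dual of axiom 5; it is valid on a frame exactly when R is euclidean. R is euclidean, so valid.
(D) Dia Dia r -> Dia r (the dual of axiom 4) characterises the transitive frames. R is transitive — valid.
(E) Box r -> r (axiom T) characterises the reflexive frames. R is not reflexive — not valid.

A, C, D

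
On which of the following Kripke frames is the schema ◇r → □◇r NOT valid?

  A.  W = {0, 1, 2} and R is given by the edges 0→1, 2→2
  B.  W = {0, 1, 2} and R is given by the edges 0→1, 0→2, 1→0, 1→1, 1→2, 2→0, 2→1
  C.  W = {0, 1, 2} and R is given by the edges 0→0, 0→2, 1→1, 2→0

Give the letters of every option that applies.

The schema ◇r → □◇r is axiom 5; it is valid on a frame iff R is euclidean.
(A) R is not euclidean (0 R 1 and 0 R 1 but not 1 R 1), so the schema fails here.
(B) R is not euclidean (0 R 2 and 0 R 2 but not 2 R 2), so the schema fails here.
(C) R is not euclidean (0 R 2 and 0 R 2 but not 2 R 2), so the schema fails here.

A, B, C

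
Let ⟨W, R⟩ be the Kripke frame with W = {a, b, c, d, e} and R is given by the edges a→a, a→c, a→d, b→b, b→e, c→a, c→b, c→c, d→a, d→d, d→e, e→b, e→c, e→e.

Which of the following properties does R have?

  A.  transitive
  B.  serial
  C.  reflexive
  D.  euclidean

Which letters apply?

B, C

(A) not transitive: a R c and c R b but not a R b.
(B) serial: every world has an R-successor.
(C) reflexive: each world relates to itself.
(D) not euclidean: a R c and a R d but not c R d.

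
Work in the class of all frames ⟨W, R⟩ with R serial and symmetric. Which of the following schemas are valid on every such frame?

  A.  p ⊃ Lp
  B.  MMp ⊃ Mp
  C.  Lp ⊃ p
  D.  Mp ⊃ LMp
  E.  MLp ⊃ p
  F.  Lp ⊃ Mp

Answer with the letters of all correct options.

E, F

(A) p ⊃ Lp (equivalent to ◇p→p) corresponds to R being a subset of the identity. Such an R need not be a subset of the identity, so not valid.
(B) the dual of axiom 4: valid iff R is transitive. Such an R need not be transitive — not valid.
(C) Lp ⊃ p is axiom T, which corresponds to reflexivity. Such an R need not be reflexive — not valid.
(D) Mp ⊃ LMp (axiom 5) characterises the euclidean frames. Such an R need not be euclidean — not valid.
(E) MLp ⊃ p (the dual of axiom B) characterises the symmetric frames. Every such R is symmetric — valid.
(F) Lp ⊃ Mp is axiom D, which corresponds to seriality. Every such R is serial — valid.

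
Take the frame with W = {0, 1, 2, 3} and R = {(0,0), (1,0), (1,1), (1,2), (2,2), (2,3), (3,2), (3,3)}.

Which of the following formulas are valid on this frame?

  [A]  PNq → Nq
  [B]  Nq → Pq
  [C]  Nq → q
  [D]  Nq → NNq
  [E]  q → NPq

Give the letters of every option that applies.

B, C

R is reflexive: each world relates to itself.
R is not symmetric: 1 R 0 but not 0 R 1.
R is not transitive: 1 R 2 and 2 R 3 but not 1 R 3.
R is not euclidean: 1 R 0 and 1 R 1 but not 0 R 1.
R is serial: every world has an R-successor.
(A) PNq → Nq (the dual of axiom 5) characterises the euclidean frames. R is not euclidean — not valid.
(B) axiom D: valid iff R is serial. R is serial — valid.
(C) Nq → q is axiom T; it is valid on a frame exactly when R is reflexive. R is reflexive, so valid.
(D) Nq → NNq is axiom 4, which corresponds to transitivity. R is not transitive — not valid.
(E) axiom B: valid iff R is symmetric. R is not symmetric — not valid.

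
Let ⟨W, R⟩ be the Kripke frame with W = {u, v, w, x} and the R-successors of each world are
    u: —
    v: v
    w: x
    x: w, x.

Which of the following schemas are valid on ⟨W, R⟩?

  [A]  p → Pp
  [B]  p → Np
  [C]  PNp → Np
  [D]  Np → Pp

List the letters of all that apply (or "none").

R is not reflexive: not u R u.
R is not euclidean: x R w and x R w but not w R w.
R is not serial: u has no R-successor.
R is not a subset of the identity: w R x with w ≠ x.
(A) p → Pp (the dual of axiom T) characterises the reflexive frames. R is not reflexive — not valid.
(B) p → Np (equivalent to ◇p→p) corresponds to R being a subset of the identity. Here R ⊄ identity, so not valid.
(C) PNp → Np (the dual of axiom 5) characterises the euclidean frames. R is not euclidean — not valid.
(D) axiom D: valid iff R is serial. R is not serial — not valid.

none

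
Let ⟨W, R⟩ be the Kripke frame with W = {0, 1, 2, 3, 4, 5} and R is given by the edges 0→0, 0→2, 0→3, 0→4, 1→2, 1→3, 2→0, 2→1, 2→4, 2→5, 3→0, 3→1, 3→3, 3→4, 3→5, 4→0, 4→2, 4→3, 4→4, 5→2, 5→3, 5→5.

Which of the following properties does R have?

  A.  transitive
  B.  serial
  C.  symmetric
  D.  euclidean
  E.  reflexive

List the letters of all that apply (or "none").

B, C

(A) not transitive: 0 R 2 and 2 R 1 but not 0 R 1.
(B) serial: every world has an R-successor.
(C) symmetric: every R-edge is matched by its reverse.
(D) not euclidean: 0 R 2 and 0 R 3 but not 2 R 3.
(E) not reflexive: not 1 R 1.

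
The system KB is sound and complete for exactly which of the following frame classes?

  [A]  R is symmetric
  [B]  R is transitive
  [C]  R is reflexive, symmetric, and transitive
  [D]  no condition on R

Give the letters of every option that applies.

A

(A) KB is sound and complete for exactly this class.
(B) this class determines K4, not KB.
(C) this class determines S5, not KB.
(D) this class determines K, not KB.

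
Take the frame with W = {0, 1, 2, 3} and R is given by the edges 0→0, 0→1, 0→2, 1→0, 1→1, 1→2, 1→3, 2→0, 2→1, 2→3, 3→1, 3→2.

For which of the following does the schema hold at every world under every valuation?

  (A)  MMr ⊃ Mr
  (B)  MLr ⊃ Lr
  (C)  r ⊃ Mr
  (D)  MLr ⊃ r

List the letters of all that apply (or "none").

R is not reflexive: not 2 R 2.
R is symmetric: every R-edge is matched by its reverse.
R is not transitive: 0 R 1 and 1 R 3 but not 0 R 3.
R is not euclidean: 1 R 0 and 1 R 3 but not 0 R 3.
(A) MMr ⊃ Mr is the dual of axiom 4; it is valid on a frame exactly when R is transitive. R is not transitive, so not valid.
(B) MLr ⊃ Lr is the dual of axiom 5; it is valid on a frame exactly when R is euclidean. R is not euclidean, so not valid.
(C) r ⊃ Mr is the dual of axiom T, which corresponds to reflexivity. R is not reflexive — not valid.
(D) MLr ⊃ r is the dual of axiom B; it is valid on a frame exactly when R is symmetric. R is symmetric, so valid.

D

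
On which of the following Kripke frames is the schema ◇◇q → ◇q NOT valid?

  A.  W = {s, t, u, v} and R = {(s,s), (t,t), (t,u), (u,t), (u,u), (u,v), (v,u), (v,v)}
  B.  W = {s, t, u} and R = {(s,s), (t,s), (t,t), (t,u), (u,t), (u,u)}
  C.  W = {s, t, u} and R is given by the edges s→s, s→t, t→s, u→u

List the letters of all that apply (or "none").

A, B, C

The schema ◇◇q → ◇q is the dual of axiom 4; it is valid on a frame iff R is transitive.
(A) R is not transitive (t R u and u R v but not t R v), so the schema fails here.
(B) R is not transitive (u R t and t R s but not u R s), so the schema fails here.
(C) R is not transitive (t R s and s R t but not t R t), so the schema fails here.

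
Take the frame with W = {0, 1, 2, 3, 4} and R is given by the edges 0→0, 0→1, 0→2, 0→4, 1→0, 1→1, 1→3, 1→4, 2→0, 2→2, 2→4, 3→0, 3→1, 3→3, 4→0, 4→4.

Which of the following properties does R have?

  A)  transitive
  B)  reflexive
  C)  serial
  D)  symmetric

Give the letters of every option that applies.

(A) not transitive: 0 R 1 and 1 R 3 but not 0 R 3.
(B) reflexive: each world relates to itself.
(C) serial: every world has an R-successor.
(D) not symmetric: 1 R 4 but not 4 R 1.

B, C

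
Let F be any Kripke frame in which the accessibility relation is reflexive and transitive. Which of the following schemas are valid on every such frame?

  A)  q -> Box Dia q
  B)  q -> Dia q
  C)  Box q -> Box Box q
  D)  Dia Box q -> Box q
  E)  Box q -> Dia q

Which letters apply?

Reflexive relations are serial.
(A) q -> Box Dia q is axiom B, which corresponds to symmetry. Such an R need not be symmetric — not valid.
(B) q -> Dia q is the dual of axiom T; it is valid on a frame exactly when R is reflexive. Every such R is reflexive, so valid.
(C) Box q -> Box Box q is axiom 4; it is valid on a frame exactly when R is transitive. Every such R is transitive, so valid.
(D) Dia Box q -> Box q is the dual of axiom 5, which corresponds to the euclidean property. Such an R need not be euclidean — not valid.
(E) Box q -> Dia q (axiom D) characterises the serial frames. Every such R is serial — valid.

B, C, E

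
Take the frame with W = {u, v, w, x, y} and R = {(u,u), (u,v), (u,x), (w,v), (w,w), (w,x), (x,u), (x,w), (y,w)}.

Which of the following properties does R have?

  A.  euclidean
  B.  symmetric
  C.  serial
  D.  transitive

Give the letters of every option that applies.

none

(A) not euclidean: u R v and u R u but not v R u.
(B) not symmetric: u R v but not v R u.
(C) not serial: v has no R-successor.
(D) not transitive: u R x and x R w but not u R w.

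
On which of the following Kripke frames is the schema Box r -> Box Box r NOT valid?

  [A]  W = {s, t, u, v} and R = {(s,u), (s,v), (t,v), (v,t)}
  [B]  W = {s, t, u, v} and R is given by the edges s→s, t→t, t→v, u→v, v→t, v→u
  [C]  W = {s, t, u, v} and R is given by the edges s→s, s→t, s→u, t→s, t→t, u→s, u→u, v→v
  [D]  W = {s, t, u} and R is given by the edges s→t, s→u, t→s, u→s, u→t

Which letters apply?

A, B, C, D

The schema Box r -> Box Box r is axiom 4; it is valid on a frame iff R is transitive.
(A) R is not transitive (s R v and v R t but not s R t), so the schema fails here.
(B) R is not transitive (t R v and v R u but not t R u), so the schema fails here.
(C) R is not transitive (t R s and s R u but not t R u), so the schema fails here.
(D) R is not transitive (s R t and t R s but not s R s), so the schema fails here.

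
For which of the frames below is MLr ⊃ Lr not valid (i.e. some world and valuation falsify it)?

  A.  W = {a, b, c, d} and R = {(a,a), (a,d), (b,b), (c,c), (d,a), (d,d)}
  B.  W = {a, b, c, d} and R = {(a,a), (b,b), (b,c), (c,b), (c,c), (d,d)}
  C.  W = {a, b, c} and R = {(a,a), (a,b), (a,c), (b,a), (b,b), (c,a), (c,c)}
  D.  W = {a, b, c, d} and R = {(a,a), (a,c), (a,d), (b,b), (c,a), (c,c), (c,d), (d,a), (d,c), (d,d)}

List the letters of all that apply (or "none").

C

The schema MLr ⊃ Lr is the dual of axiom 5; it is valid on a frame iff R is euclidean.
(A) R is euclidean (any two R-successors of the same world are R-related), so the schema is valid here.
(B) R is euclidean (any two R-successors of the same world are R-related), so the schema is valid here.
(C) R is not euclidean (a R b and a R c but not b R c), so the schema fails here.
(D) R is euclidean (any two R-successors of the same world are R-related), so the schema is valid here.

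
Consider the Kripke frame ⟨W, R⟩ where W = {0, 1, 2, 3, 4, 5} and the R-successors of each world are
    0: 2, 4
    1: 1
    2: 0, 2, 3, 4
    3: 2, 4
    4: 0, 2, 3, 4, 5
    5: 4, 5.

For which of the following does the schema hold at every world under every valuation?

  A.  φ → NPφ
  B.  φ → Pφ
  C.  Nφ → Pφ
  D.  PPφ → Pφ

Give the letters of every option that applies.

A, C

R is not reflexive: not 0 R 0.
R is symmetric: every R-edge is matched by its reverse.
R is not transitive: 0 R 2 and 2 R 0 but not 0 R 0.
R is serial: every world has an R-successor.
(A) φ → NPφ is axiom B, which corresponds to symmetry. R is symmetric — valid.
(B) the dual of axiom T: valid iff R is reflexive. R is not reflexive — not valid.
(C) axiom D: valid iff R is serial. R is serial — valid.
(D) PPφ → Pφ is the dual of axiom 4, which corresponds to transitivity. R is not transitive — not valid.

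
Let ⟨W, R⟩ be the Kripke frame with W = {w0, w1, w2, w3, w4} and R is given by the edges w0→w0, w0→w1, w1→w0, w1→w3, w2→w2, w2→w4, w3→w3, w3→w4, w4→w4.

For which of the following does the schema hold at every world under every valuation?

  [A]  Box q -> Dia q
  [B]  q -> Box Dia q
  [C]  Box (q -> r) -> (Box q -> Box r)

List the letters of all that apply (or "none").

A, C

R is not symmetric: w1 R w3 but not w3 R w1.
R is serial: every world has an R-successor.
(A) Box q -> Dia q is axiom D, which corresponds to seriality. R is serial — valid.
(B) q -> Box Dia q is axiom B; it is valid on a frame exactly when R is symmetric. R is not symmetric, so not valid.
(C) this is just K, valid on every normal frame.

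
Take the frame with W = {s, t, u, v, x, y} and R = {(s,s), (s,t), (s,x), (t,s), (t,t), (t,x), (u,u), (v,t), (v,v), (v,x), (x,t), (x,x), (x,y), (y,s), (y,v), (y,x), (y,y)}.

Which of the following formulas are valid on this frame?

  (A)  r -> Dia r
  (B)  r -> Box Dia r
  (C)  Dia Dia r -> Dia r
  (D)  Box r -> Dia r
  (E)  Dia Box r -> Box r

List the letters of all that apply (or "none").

R is reflexive: each world relates to itself.
R is not symmetric: s R x but not x R s.
R is not transitive: s R x and x R y but not s R y.
R is not euclidean: s R x and s R s but not x R s.
R is serial: every world has an R-successor.
(A) r -> Dia r (the dual of axiom T) characterises the reflexive frames. R is reflexive — valid.
(B) r -> Box Dia r is axiom B; it is valid on a frame exactly when R is symmetric. R is not symmetric, so not valid.
(C) Dia Dia r -> Dia r (the dual of axiom 4) characterises the transitive frames. R is not transitive — not valid.
(D) Box r -> Dia r is axiom D; it is valid on a frame exactly when R is serial. R is serial, so valid.
(E) Dia Box r -> Box r is the dual of axiom 5; it is valid on a frame exactly when R is euclidean. R is not euclidean, so not valid.

A, D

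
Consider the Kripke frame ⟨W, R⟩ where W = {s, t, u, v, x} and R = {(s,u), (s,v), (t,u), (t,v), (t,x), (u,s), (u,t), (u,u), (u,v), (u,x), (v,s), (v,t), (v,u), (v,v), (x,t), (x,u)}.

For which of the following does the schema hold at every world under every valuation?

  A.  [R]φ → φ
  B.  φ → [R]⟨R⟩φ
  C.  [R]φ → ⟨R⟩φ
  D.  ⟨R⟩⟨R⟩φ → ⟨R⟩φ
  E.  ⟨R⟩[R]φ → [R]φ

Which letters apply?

R is not reflexive: not s R s.
R is symmetric: every R-edge is matched by its reverse.
R is not transitive: s R u and u R s but not s R s.
R is not euclidean: t R v and t R x but not v R x.
R is serial: every world has an R-successor.
(A) [R]φ → φ is axiom T, which corresponds to reflexivity. R is not reflexive — not valid.
(B) φ → [R]⟨R⟩φ is axiom B, which corresponds to symmetry. R is symmetric — valid.
(C) [R]φ → ⟨R⟩φ is axiom D; it is valid on a frame exactly when R is serial. R is serial, so valid.
(D) ⟨R⟩⟨R⟩φ → ⟨R⟩φ (the dual of axiom 4) characterises the transitive frames. R is not transitive — not valid.
(E) ⟨R⟩[R]φ → [R]φ (the dual of axiom 5) characterises the euclidean frames. R is not euclidean — not valid.

B, C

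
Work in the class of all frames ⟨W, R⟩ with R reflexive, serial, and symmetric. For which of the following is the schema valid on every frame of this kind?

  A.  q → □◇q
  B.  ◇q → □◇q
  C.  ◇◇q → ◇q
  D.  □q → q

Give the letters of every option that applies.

(A) axiom B: valid iff R is symmetric. Every such R is symmetric — valid.
(B) ◇q → □◇q is axiom 5; it is valid on a frame exactly when R is euclidean. Such an R need not be euclidean, so not valid.
(C) ◇◇q → ◇q is the dual of axiom 4; it is valid on a frame exactly when R is transitive. Such an R need not be transitive, so not valid.
(D) □q → q (axiom T) characterises the reflexive frames. Every such R is reflexive — valid.

A, D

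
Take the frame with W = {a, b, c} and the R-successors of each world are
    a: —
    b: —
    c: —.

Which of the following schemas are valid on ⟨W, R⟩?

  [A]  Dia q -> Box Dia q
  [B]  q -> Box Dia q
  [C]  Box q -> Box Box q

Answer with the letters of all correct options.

A, B, C

R is symmetric: every R-edge is matched by its reverse.
R is transitive: R is closed under composition.
R is euclidean: any two R-successors of the same world are R-related.
(A) Dia q -> Box Dia q is axiom 5; it is valid on a frame exactly when R is euclidean. R is euclidean, so valid.
(B) q -> Box Dia q is axiom B; it is valid on a frame exactly when R is symmetric. R is symmetric, so valid.
(C) Box q -> Box Box q is axiom 4; it is valid on a frame exactly when R is transitive. R is transitive, so valid.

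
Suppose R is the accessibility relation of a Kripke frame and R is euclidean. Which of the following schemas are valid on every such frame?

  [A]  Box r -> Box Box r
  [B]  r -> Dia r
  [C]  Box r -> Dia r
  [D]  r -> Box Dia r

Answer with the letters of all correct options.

(A) axiom 4: valid iff R is transitive. Such an R need not be transitive — not valid.
(B) r -> Dia r (the dual of axiom T) characterises the reflexive frames. Such an R need not be reflexive — not valid.
(C) Box r -> Dia r is axiom D, which corresponds to seriality. Such an R need not be serial — not valid.
(D) r -> Box Dia r is axiom B; it is valid on a frame exactly when R is symmetric. Such an R need not be symmetric, so not valid.

none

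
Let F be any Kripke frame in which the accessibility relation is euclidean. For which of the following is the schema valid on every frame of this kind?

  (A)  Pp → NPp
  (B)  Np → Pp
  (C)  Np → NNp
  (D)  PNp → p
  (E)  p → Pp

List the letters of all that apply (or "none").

(A) Pp → NPp is axiom 5, which corresponds to the euclidean property. Every such R is euclidean — valid.
(B) Np → Pp is axiom D; it is valid on a frame exactly when R is serial. Such an R need not be serial, so not valid.
(C) axiom 4: valid iff R is transitive. Such an R need not be transitive — not valid.
(D) PNp → p is the dual of axiom B; it is valid on a frame exactly when R is symmetric. Such an R need not be symmetric, so not valid.
(E) p → Pp is the dual of axiom T, which corresponds to reflexivity. Such an R need not be reflexive — not valid.

A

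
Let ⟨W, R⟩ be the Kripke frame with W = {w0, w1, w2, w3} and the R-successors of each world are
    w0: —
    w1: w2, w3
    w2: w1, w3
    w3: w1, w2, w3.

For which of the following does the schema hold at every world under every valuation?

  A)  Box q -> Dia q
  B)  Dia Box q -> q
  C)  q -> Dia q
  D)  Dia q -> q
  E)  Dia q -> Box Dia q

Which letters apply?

B

R is not reflexive: not w0 R w0.
R is symmetric: every R-edge is matched by its reverse.
R is not euclidean: w1 R w2 and w1 R w2 but not w2 R w2.
R is not serial: w0 has no R-successor.
R is not a subset of the identity: w1 R w2 with w1 ≠ w2.
(A) axiom D: valid iff R is serial. R is not serial — not valid.
(B) Dia Box q -> q (the dual of axiom B) characterises the symmetric frames. R is symmetric — valid.
(C) q -> Dia q is the dual of axiom T; it is valid on a frame exactly when R is reflexive. R is not reflexive, so not valid.
(D) Dia q -> q is the converse of T; it holds exactly when R ⊆ identity. Here R ⊄ identity — not valid.
(E) Dia q -> Box Dia q is axiom 5, which corresponds to the euclidean property. R is not euclidean — not valid.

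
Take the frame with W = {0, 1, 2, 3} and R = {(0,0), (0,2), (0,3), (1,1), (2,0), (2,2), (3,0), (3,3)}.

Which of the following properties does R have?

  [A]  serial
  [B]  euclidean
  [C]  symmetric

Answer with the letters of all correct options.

A, C

(A) serial: every world has an R-successor.
(B) not euclidean: 0 R 2 and 0 R 3 but not 2 R 3.
(C) symmetric: every R-edge is matched by its reverse.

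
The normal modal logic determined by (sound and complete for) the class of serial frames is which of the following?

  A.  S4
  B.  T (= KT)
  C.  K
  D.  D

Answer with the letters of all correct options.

D

(A) S4 is determined by the class of reflexive and transitive frames.
(B) T (= KT) is determined by the class of reflexive frames.
(C) K is determined by the class of arbitrary frames.
(D) D is determined by exactly this class.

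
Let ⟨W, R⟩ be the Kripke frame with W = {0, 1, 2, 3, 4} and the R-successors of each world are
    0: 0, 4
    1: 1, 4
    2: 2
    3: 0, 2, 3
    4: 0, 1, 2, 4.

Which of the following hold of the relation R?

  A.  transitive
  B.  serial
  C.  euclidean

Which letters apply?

(A) not transitive: 0 R 4 and 4 R 1 but not 0 R 1.
(B) serial: every world has an R-successor.
(C) not euclidean: 3 R 0 and 3 R 2 but not 0 R 2.

B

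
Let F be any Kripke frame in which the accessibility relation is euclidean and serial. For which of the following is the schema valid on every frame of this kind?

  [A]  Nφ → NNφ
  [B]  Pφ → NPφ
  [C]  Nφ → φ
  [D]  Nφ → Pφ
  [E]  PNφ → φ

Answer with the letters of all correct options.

(A) Nφ → NNφ is axiom 4; it is valid on a frame exactly when R is transitive. Such an R need not be transitive, so not valid.
(B) Pφ → NPφ is axiom 5; it is valid on a frame exactly when R is euclidean. Every such R is euclidean, so valid.
(C) axiom T: valid iff R is reflexive. Such an R need not be reflexive — not valid.
(D) Nφ → Pφ is axiom D, which corresponds to seriality. Every such R is serial — valid.
(E) PNφ → φ (the dual of axiom B) characterises the symmetric frames. Such an R need not be symmetric — not valid.

B, D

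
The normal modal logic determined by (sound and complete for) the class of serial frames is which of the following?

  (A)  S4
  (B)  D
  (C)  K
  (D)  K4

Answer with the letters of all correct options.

(A) S4 is determined by the class of reflexive and transitive frames.
(B) D is determined by exactly this class.
(C) K is determined by the class of arbitrary frames.
(D) K4 is determined by the class of transitive frames.

B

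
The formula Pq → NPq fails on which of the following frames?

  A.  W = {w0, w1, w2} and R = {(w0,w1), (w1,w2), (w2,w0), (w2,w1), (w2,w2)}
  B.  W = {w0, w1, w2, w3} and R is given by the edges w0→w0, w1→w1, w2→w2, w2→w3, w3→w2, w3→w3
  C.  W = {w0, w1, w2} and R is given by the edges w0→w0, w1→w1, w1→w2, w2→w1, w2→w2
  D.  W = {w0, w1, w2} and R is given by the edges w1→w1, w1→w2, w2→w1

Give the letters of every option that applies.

A, D

The schema Pq → NPq is axiom 5; it is valid on a frame iff R is euclidean.
(A) R is not euclidean (w2 R w0 and w2 R w2 but not w0 R w2), so the schema fails here.
(B) R is euclidean (any two R-successors of the same world are R-related), so the schema is valid here.
(C) R is euclidean (any two R-successors of the same world are R-related), so the schema is valid here.
(D) R is not euclidean (w1 R w2 and w1 R w2 but not w2 R w2), so the schema fails here.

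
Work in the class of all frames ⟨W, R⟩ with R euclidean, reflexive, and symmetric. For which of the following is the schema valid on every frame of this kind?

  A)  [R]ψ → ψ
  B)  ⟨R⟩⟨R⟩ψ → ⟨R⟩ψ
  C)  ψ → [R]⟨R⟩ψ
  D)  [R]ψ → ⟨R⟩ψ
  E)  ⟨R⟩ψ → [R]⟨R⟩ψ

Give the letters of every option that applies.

A relation that is euclidean, reflexive, and symmetric is also serial and transitive.
(A) axiom T: valid iff R is reflexive. Every such R is reflexive — valid.
(B) ⟨R⟩⟨R⟩ψ → ⟨R⟩ψ is the dual of axiom 4; it is valid on a frame exactly when R is transitive. Every such R is transitive, so valid.
(C) axiom B: valid iff R is symmetric. Every such R is symmetric — valid.
(D) [R]ψ → ⟨R⟩ψ is axiom D; it is valid on a frame exactly when R is serial. Every such R is serial, so valid.
(E) ⟨R⟩ψ → [R]⟨R⟩ψ is axiom 5; it is valid on a frame exactly when R is euclidean. Every such R is euclidean, so valid.

A, B, C, D, E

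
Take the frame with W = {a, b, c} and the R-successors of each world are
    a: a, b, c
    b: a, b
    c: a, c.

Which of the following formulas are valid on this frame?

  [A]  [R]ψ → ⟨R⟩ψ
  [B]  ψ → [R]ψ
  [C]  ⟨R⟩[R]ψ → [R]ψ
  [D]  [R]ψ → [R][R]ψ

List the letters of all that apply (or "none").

R is not transitive: b R a and a R c but not b R c.
R is not euclidean: a R b and a R c but not b R c.
R is serial: every world has an R-successor.
R is not a subset of the identity: a R b with a ≠ b.
(A) [R]ψ → ⟨R⟩ψ is axiom D; it is valid on a frame exactly when R is serial. R is serial, so valid.
(B) ψ → [R]ψ is valid only on frames where every R-edge is a self-loop. Here R ⊄ identity — not valid.
(C) ⟨R⟩[R]ψ → [R]ψ (the dual of axiom 5) characterises the euclidean frames. R is not euclidean — not valid.
(D) [R]ψ → [R][R]ψ is axiom 4, which corresponds to transitivity. R is not transitive — not valid.

A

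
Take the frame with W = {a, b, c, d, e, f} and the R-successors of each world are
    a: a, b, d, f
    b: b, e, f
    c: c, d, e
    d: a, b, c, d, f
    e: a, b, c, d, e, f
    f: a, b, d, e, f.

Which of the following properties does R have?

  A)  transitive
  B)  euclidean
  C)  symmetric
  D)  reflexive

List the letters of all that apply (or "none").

D

(A) not transitive: a R b and b R e but not a R e.
(B) not euclidean: a R b and a R a but not b R a.
(C) not symmetric: a R b but not b R a.
(D) reflexive: each world relates to itself.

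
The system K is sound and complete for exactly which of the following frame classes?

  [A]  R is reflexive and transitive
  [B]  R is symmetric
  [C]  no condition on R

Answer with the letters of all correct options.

(A) this class determines S4, not K.
(B) this class determines KB, not K.
(C) K is sound and complete for exactly this class.

C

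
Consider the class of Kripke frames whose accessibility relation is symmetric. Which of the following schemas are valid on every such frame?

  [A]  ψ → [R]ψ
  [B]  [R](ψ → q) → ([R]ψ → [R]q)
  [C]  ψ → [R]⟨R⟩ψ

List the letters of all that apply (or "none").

(A) ψ → [R]ψ is valid only on frames where every R-edge is a self-loop. Such an R need not be a subset of the identity — not valid.
(B) [R](ψ → q) → ([R]ψ → [R]q) is axiom K, valid on every Kripke frame — valid.
(C) ψ → [R]⟨R⟩ψ is axiom B; it is valid on a frame exactly when R is symmetric. Every such R is symmetric, so valid.

B, C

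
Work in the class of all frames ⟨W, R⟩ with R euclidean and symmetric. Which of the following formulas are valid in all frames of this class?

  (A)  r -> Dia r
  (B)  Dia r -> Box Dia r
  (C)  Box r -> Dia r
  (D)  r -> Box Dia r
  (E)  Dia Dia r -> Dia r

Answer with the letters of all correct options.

A symmetric euclidean relation is transitive (uRv and vRw give vRu by symmetry, then uRw by the euclidean condition, applied at v).
(A) r -> Dia r is the dual of axiom T, which corresponds to reflexivity. Such an R need not be reflexive — not valid.
(B) Dia r -> Box Dia r is axiom 5, which corresponds to the euclidean property. Every such R is euclidean — valid.
(C) Box r -> Dia r is axiom D, which corresponds to seriality. Such an R need not be serial — not valid.
(D) r -> Box Dia r is axiom B, which corresponds to symmetry. Every such R is symmetric — valid.
(E) the dual of axiom 4: valid iff R is transitive. Every such R is transitive — valid.

B, D, E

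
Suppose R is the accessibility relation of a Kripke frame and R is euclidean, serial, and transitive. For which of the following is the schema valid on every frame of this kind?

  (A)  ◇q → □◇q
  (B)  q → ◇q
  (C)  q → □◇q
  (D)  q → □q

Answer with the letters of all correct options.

A

(A) ◇q → □◇q (axiom 5) characterises the euclidean frames. Every such R is euclidean — valid.
(B) q → ◇q (the dual of axiom T) characterises the reflexive frames. Such an R need not be reflexive — not valid.
(C) axiom B: valid iff R is symmetric. Such an R need not be symmetric — not valid.
(D) q → □q is equivalent to ◇p→p; it holds exactly when R ⊆ identity. Such an R need not be a subset of the identity — not valid.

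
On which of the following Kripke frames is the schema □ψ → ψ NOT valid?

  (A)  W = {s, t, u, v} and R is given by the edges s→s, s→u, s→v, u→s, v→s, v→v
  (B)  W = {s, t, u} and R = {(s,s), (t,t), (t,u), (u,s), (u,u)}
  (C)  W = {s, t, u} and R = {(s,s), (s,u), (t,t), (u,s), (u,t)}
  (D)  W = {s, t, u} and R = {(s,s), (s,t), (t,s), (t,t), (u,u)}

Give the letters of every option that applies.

A, C

The schema □ψ → ψ is axiom T; it is valid on a frame iff R is reflexive.
(A) R is not reflexive (not t R t), so the schema fails here.
(B) R is reflexive (each world relates to itself), so the schema is valid here.
(C) R is not reflexive (not u R u), so the schema fails here.
(D) R is reflexive (each world relates to itself), so the schema is valid here.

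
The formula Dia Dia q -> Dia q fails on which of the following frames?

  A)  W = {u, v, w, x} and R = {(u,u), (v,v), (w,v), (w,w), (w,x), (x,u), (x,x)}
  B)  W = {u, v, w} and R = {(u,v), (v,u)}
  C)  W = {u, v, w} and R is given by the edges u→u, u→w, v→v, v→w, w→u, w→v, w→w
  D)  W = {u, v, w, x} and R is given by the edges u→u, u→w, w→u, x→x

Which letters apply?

The schema Dia Dia q -> Dia q is the dual of axiom 4; it is valid on a frame iff R is transitive.
(A) R is not transitive (w R x and x R u but not w R u), so the schema fails here.
(B) R is not transitive (u R v and v R u but not u R u), so the schema fails here.
(C) R is not transitive (u R w and w R v but not u R v), so the schema fails here.
(D) R is not transitive (w R u and u R w but not w R w), so the schema fails here.

A, B, C, D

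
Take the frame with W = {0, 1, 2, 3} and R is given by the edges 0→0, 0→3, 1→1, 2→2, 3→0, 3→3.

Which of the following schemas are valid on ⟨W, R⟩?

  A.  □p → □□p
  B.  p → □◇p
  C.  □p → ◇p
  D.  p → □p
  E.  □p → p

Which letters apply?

R is reflexive: each world relates to itself.
R is symmetric: every R-edge is matched by its reverse.
R is transitive: R is closed under composition.
R is serial: every world has an R-successor.
R is not a subset of the identity: 0 R 3 with 0 ≠ 3.
(A) □p → □□p is axiom 4; it is valid on a frame exactly when R is transitive. R is transitive, so valid.
(B) p → □◇p is axiom B, which corresponds to symmetry. R is symmetric — valid.
(C) □p → ◇p (axiom D) characterises the serial frames. R is serial — valid.
(D) p → □p is valid only on frames where every R-edge is a self-loop. Here R ⊄ identity — not valid.
(E) □p → p is axiom T, which corresponds to reflexivity. R is reflexive — valid.

A, B, C, E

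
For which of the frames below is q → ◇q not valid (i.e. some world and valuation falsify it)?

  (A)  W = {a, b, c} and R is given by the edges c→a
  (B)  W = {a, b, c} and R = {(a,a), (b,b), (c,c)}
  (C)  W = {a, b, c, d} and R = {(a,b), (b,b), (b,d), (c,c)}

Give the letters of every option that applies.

The schema q → ◇q is the dual of axiom T; it is valid on a frame iff R is reflexive.
(A) R is not reflexive (not a R a), so the schema fails here.
(B) R is reflexive (each world relates to itself), so the schema is valid here.
(C) R is not reflexive (not a R a), so the schema fails here.

A, C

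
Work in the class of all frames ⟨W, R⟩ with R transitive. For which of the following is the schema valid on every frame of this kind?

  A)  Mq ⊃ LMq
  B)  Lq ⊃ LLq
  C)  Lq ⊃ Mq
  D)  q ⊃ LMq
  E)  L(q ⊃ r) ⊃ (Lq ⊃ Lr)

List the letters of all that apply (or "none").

(A) axiom 5: valid iff R is euclidean. Such an R need not be euclidean — not valid.
(B) Lq ⊃ LLq is axiom 4; it is valid on a frame exactly when R is transitive. Every such R is transitive, so valid.
(C) Lq ⊃ Mq is axiom D; it is valid on a frame exactly when R is serial. Such an R need not be serial, so not valid.
(D) q ⊃ LMq is axiom B, which corresponds to symmetry. Such an R need not be symmetric — not valid.
(E) L(q ⊃ r) ⊃ (Lq ⊃ Lr) is the K axiom; it holds on all frames — valid.

B, E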